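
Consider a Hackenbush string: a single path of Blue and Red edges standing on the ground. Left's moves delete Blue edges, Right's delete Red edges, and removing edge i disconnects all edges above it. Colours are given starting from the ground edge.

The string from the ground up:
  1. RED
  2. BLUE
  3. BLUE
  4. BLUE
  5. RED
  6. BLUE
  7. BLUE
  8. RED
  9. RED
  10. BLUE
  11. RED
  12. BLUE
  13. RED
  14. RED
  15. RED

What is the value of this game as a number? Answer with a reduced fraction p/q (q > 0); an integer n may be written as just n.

edge 1 of 15 (RED): { (no moves) | 0 } -> -1
edge 2 of 15 (BLUE): { -1 | 0 } -> -1/2
edge 3 of 15 (BLUE): { -1; -1/2 | 0 } -> -1/4
edge 4 of 15 (BLUE): { -1; -1/2; -1/4 | 0 } -> -1/8
edge 5 of 15 (RED): { -1; -1/2; -1/4 | -1/8; 0 } -> -3/16
edge 6 of 15 (BLUE): { -1; -1/2; -1/4; -3/16 | -1/8; 0 } -> -5/32
edge 7 of 15 (BLUE): { -1; -1/2; -1/4; -3/16; -5/32 | -1/8; 0 } -> -9/64
edge 8 of 15 (RED): { -1; -1/2; -1/4; -3/16; -5/32 | -9/64; -1/8; 0 } -> -19/128
edge 9 of 15 (RED): { -1; -1/2; -1/4; -3/16; -5/32 | -19/128; -9/64; -1/8; 0 } -> -39/256
edge 10 of 15 (BLUE): { -1; -1/2; -1/4; -3/16; -5/32; -39/256 | -19/128; -9/64; -1/8; 0 } -> -77/512
edge 11 of 15 (RED): { -1; -1/2; -1/4; -3/16; -5/32; -39/256 | -77/512; -19/128; -9/64; -1/8; 0 } -> -155/1024
edge 12 of 15 (BLUE): { -1; -1/2; -1/4; -3/16; -5/32; -39/256; -155/1024 | -77/512; -19/128; -9/64; -1/8; 0 } -> -309/2048
edge 13 of 15 (RED): { -1; -1/2; -1/4; -3/16; -5/32; -39/256; -155/1024 | -309/2048; -77/512; -19/128; -9/64; -1/8; 0 } -> -619/4096
edge 14 of 15 (RED): { -1; -1/2; -1/4; -3/16; -5/32; -39/256; -155/1024 | -619/4096; -309/2048; -77/512; -19/128; -9/64; -1/8; 0 } -> -1239/8192
edge 15 of 15 (RED): { -1; -1/2; -1/4; -3/16; -5/32; -39/256; -155/1024 | -1239/8192; -619/4096; -309/2048; -77/512; -19/128; -9/64; -1/8; 0 } -> -2479/16384

-2479/16384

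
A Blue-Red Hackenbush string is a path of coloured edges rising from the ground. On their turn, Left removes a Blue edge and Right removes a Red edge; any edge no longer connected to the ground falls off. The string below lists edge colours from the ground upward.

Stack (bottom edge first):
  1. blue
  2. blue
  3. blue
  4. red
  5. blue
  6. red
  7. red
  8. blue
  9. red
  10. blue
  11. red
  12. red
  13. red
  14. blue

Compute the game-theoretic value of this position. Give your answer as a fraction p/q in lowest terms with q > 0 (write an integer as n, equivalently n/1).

5283/2048

Prefix values for blue blue blue red blue red red blue red blue red red red blue via {L|R} + simplicity:
edge 1 of 14 (blue): { 0 | ∅ } = 1
edge 2 of 14 (blue): { 0; 1 | ∅ } = 2
edge 3 of 14 (blue): { 0; 1; 2 | ∅ } = 3
edge 4 of 14 (red): { 0; 1; 2 | 3 } = 5/2
edge 5 of 14 (blue): { 0; 1; 2; 5/2 | 3 } = 11/4
edge 6 of 14 (red): { 0; 1; 2; 5/2 | 11/4; 3 } = 21/8
edge 7 of 14 (red): { 0; 1; 2; 5/2 | 21/8; 11/4; 3 } = 41/16
edge 8 of 14 (blue): { 0; 1; 2; 5/2; 41/16 | 21/8; 11/4; 3 } = 83/32
edge 9 of 14 (red): { 0; 1; 2; 5/2; 41/16 | 83/32; 21/8; 11/4; 3 } = 165/64
edge 10 of 14 (blue): { 0; 1; 2; 5/2; 41/16; 165/64 | 83/32; 21/8; 11/4; 3 } = 331/128
edge 11 of 14 (red): { 0; 1; 2; 5/2; 41/16; 165/64 | 331/128; 83/32; 21/8; 11/4; 3 } = 661/256
edge 12 of 14 (red): { 0; 1; 2; 5/2; 41/16; 165/64 | 661/256; 331/128; 83/32; 21/8; 11/4; 3 } = 1321/512
edge 13 of 14 (red): { 0; 1; 2; 5/2; 41/16; 165/64 | 1321/512; 661/256; 331/128; 83/32; 21/8; 11/4; 3 } = 2641/1024
edge 14 of 14 (blue): { 0; 1; 2; 5/2; 41/16; 165/64; 2641/1024 | 1321/512; 661/256; 331/128; 83/32; 21/8; 11/4; 3 } = 5283/2048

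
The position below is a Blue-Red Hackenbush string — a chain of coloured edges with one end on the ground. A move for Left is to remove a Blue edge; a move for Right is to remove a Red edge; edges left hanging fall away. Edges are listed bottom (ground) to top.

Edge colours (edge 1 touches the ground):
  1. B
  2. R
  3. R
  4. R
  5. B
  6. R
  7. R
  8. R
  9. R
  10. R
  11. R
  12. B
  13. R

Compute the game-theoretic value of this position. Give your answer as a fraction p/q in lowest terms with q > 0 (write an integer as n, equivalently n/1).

1 of 13 · B · max L 0 · min R +∞ => 1
2 of 13 · BR · max L 0 · min R 1 => 1/2
3 of 13 · BRR · max L 0 · min R 1/2 => 1/4
4 of 13 · BRRR · max L 0 · min R 1/4 => 1/8
5 of 13 · BRRRB · max L 1/8 · min R 1/4 => 3/16
6 of 13 · BRRRBR · max L 1/8 · min R 3/16 => 5/32
7 of 13 · BRRRBRR · max L 1/8 · min R 5/32 => 9/64
8 of 13 · BRRRBRRR · max L 1/8 · min R 9/64 => 17/128
9 of 13 · BRRRBRRRR · max L 1/8 · min R 17/128 => 33/256
10 of 13 · BRRRBRRRRR · max L 1/8 · min R 33/256 => 65/512
11 of 13 · BRRRBRRRRRR · max L 1/8 · min R 65/512 => 129/1024
12 of 13 · BRRRBRRRRRRB · max L 129/1024 · min R 65/512 => 259/2048
13 of 13 · BRRRBRRRRRRBR · max L 129/1024 · min R 259/2048 => 517/4096

517/4096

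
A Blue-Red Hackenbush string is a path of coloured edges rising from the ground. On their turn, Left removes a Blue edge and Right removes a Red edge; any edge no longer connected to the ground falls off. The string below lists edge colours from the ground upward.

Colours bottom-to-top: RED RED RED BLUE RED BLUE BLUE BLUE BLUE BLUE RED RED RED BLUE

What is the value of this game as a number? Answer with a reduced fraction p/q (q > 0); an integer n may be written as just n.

Recurse on prefixes of the 14-edge string RED RED RED BLUE RED BLUE BLUE BLUE BLUE BLUE RED RED RED BLUE:
g_1 [R]  L=[∅]  R=[0]  → -1
g_2 [RR]  L=[∅]  R=[-1; 0]  → -2
g_3 [RRR]  L=[∅]  R=[-2; -1; 0]  → -3
g_4 [RRRB]  L=[-3]  R=[-2; -1; 0]  → -5/2
g_5 [RRRBR]  L=[-3]  R=[-5/2; -2; -1; 0]  → -11/4
g_6 [RRRBRB]  L=[-3; -11/4]  R=[-5/2; -2; -1; 0]  → -21/8
g_7 [RRRBRBB]  L=[-3; -11/4; -21/8]  R=[-5/2; -2; -1; 0]  → -41/16
g_8 [RRRBRBBB]  L=[-3; -11/4; -21/8; -41/16]  R=[-5/2; -2; -1; 0]  → -81/32
g_9 [RRRBRBBBB]  L=[-3; -11/4; -21/8; -41/16; -81/32]  R=[-5/2; -2; -1; 0]  → -161/64
g_10 [RRRBRBBBBB]  L=[-3; -11/4; -21/8; -41/16; -81/32; -161/64]  R=[-5/2; -2; -1; 0]  → -321/128
g_11 [RRRBRBBBBBR]  L=[-3; -11/4; -21/8; -41/16; -81/32; -161/64]  R=[-321/128; -5/2; -2; -1; 0]  → -643/256
g_12 [RRRBRBBBBBRR]  L=[-3; -11/4; -21/8; -41/16; -81/32; -161/64]  R=[-643/256; -321/128; -5/2; -2; -1; 0]  → -1287/512
g_13 [RRRBRBBBBBRRR]  L=[-3; -11/4; -21/8; -41/16; -81/32; -161/64]  R=[-1287/512; -643/256; -321/128; -5/2; -2; -1; 0]  → -2575/1024
g_14 [RRRBRBBBBBRRRB]  L=[-3; -11/4; -21/8; -41/16; -81/32; -161/64; -2575/1024]  R=[-1287/512; -643/256; -321/128; -5/2; -2; -1; 0]  → -5149/2048

-5149/2048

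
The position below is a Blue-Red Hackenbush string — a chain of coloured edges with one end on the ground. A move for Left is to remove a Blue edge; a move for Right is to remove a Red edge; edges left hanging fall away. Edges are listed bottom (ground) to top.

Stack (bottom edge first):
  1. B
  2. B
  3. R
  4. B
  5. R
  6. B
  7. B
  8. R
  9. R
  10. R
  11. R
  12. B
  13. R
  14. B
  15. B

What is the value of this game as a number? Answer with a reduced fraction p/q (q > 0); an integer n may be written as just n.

13847/8192

Build val(s[:k]) for k = 1..15, string s = B B R B R B B R R R R B R B B.
1 of 15 · B · max L 0 · min R +∞ = 1
2 of 15 · BB · max L 1 · min R +∞ = 2
3 of 15 · BBR · max L 1 · min R 2 = 3/2
4 of 15 · BBRB · max L 3/2 · min R 2 = 7/4
5 of 15 · BBRBR · max L 3/2 · min R 7/4 = 13/8
6 of 15 · BBRBRB · max L 13/8 · min R 7/4 = 27/16
7 of 15 · BBRBRBB · max L 27/16 · min R 7/4 = 55/32
8 of 15 · BBRBRBBR · max L 27/16 · min R 55/32 = 109/64
9 of 15 · BBRBRBBRR · max L 27/16 · min R 109/64 = 217/128
10 of 15 · BBRBRBBRRR · max L 27/16 · min R 217/128 = 433/256
11 of 15 · BBRBRBBRRRR · max L 27/16 · min R 433/256 = 865/512
12 of 15 · BBRBRBBRRRRB · max L 865/512 · min R 433/256 = 1731/1024
13 of 15 · BBRBRBBRRRRBR · max L 865/512 · min R 1731/1024 = 3461/2048
14 of 15 · BBRBRBBRRRRBRB · max L 3461/2048 · min R 1731/1024 = 6923/4096
15 of 15 · BBRBRBBRRRRBRBB · max L 6923/4096 · min R 1731/1024 = 13847/8192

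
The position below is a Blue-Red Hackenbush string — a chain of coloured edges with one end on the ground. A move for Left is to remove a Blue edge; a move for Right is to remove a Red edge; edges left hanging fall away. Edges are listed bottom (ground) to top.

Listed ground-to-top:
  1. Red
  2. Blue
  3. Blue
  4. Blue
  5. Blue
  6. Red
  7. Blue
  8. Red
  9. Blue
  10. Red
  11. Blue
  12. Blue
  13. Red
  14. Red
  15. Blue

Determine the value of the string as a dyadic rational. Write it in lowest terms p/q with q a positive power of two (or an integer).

-1357/16384

Recurse on prefixes of the 15-edge string Red Blue Blue Blue Blue Red Blue Red Blue Red Blue Blue Red Red Blue:
R: Left { — }, Right { 0 } → simplest -1
RB: Left { -1 }, Right { 0 } → simplest -1/2
RBB: Left { -1, -1/2 }, Right { 0 } → simplest -1/4
RBBB: Left { -1, -1/2, -1/4 }, Right { 0 } → simplest -1/8
RBBBB: Left { -1, -1/2, -1/4, -1/8 }, Right { 0 } → simplest -1/16
RBBBBR: Left { -1, -1/2, -1/4, -1/8 }, Right { -1/16, 0 } → simplest -3/32
RBBBBRB: Left { -1, -1/2, -1/4, -1/8, -3/32 }, Right { -1/16, 0 } → simplest -5/64
RBBBBRBR: Left { -1, -1/2, -1/4, -1/8, -3/32 }, Right { -5/64, -1/16, 0 } → simplest -11/128
RBBBBRBRB: Left { -1, -1/2, -1/4, -1/8, -3/32, -11/128 }, Right { -5/64, -1/16, 0 } → simplest -21/256
RBBBBRBRBR: Left { -1, -1/2, -1/4, -1/8, -3/32, -11/128 }, Right { -21/256, -5/64, -1/16, 0 } → simplest -43/512
RBBBBRBRBRB: Left { -1, -1/2, -1/4, -1/8, -3/32, -11/128, -43/512 }, Right { -21/256, -5/64, -1/16, 0 } → simplest -85/1024
RBBBBRBRBRBB: Left { -1, -1/2, -1/4, -1/8, -3/32, -11/128, -43/512, -85/1024 }, Right { -21/256, -5/64, -1/16, 0 } → simplest -169/2048
RBBBBRBRBRBBR: Left { -1, -1/2, -1/4, -1/8, -3/32, -11/128, -43/512, -85/1024 }, Right { -169/2048, -21/256, -5/64, -1/16, 0 } → simplest -339/4096
RBBBBRBRBRBBRR: Left { -1, -1/2, -1/4, -1/8, -3/32, -11/128, -43/512, -85/1024 }, Right { -339/4096, -169/2048, -21/256, -5/64, -1/16, 0 } → simplest -679/8192
RBBBBRBRBRBBRRB: Left { -1, -1/2, -1/4, -1/8, -3/32, -11/128, -43/512, -85/1024, -679/8192 }, Right { -339/4096, -169/2048, -21/256, -5/64, -1/16, 0 } → simplest -1357/16384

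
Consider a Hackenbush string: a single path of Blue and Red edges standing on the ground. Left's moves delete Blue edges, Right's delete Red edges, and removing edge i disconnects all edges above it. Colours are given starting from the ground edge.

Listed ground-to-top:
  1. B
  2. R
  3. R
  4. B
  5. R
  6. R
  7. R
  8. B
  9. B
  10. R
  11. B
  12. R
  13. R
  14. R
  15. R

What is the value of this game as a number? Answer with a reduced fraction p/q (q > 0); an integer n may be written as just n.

value(B) = { 0 |  } -> 1
value(BR) = { 0 | 1 } -> 1/2
value(BRR) = { 0 | 1/2, 1 } -> 1/4
value(BRRB) = { 0, 1/4 | 1/2, 1 } -> 3/8
value(BRRBR) = { 0, 1/4 | 3/8, 1/2, 1 } -> 5/16
value(BRRBRR) = { 0, 1/4 | 5/16, 3/8, 1/2, 1 } -> 9/32
value(BRRBRRR) = { 0, 1/4 | 9/32, 5/16, 3/8, 1/2, 1 } -> 17/64
value(BRRBRRRB) = { 0, 1/4, 17/64 | 9/32, 5/16, 3/8, 1/2, 1 } -> 35/128
value(BRRBRRRBB) = { 0, 1/4, 17/64, 35/128 | 9/32, 5/16, 3/8, 1/2, 1 } -> 71/256
value(BRRBRRRBBR) = { 0, 1/4, 17/64, 35/128 | 71/256, 9/32, 5/16, 3/8, 1/2, 1 } -> 141/512
value(BRRBRRRBBRB) = { 0, 1/4, 17/64, 35/128, 141/512 | 71/256, 9/32, 5/16, 3/8, 1/2, 1 } -> 283/1024
value(BRRBRRRBBRBR) = { 0, 1/4, 17/64, 35/128, 141/512 | 283/1024, 71/256, 9/32, 5/16, 3/8, 1/2, 1 } -> 565/2048
value(BRRBRRRBBRBRR) = { 0, 1/4, 17/64, 35/128, 141/512 | 565/2048, 283/1024, 71/256, 9/32, 5/16, 3/8, 1/2, 1 } -> 1129/4096
value(BRRBRRRBBRBRRR) = { 0, 1/4, 17/64, 35/128, 141/512 | 1129/4096, 565/2048, 283/1024, 71/256, 9/32, 5/16, 3/8, 1/2, 1 } -> 2257/8192
value(BRRBRRRBBRBRRRR) = { 0, 1/4, 17/64, 35/128, 141/512 | 2257/8192, 1129/4096, 565/2048, 283/1024, 71/256, 9/32, 5/16, 3/8, 1/2, 1 } -> 4513/16384

4513/16384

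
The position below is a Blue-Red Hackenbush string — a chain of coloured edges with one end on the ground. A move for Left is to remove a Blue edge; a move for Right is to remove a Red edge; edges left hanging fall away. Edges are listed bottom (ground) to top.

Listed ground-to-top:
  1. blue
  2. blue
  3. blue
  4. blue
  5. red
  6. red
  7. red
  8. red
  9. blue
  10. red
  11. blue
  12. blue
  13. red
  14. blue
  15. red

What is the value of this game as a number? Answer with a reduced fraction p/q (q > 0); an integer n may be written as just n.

6325/2048

Prefix values for blue blue blue blue red red red red blue red blue blue red blue red via {L|R} + simplicity:
1 of 15 · b · max L 0 · min R +∞ → 1
2 of 15 · bb · max L 1 · min R +∞ → 2
3 of 15 · bbb · max L 2 · min R +∞ → 3
4 of 15 · bbbb · max L 3 · min R +∞ → 4
5 of 15 · bbbbr · max L 3 · min R 4 → 7/2
6 of 15 · bbbbrr · max L 3 · min R 7/2 → 13/4
7 of 15 · bbbbrrr · max L 3 · min R 13/4 → 25/8
8 of 15 · bbbbrrrr · max L 3 · min R 25/8 → 49/16
9 of 15 · bbbbrrrrb · max L 49/16 · min R 25/8 → 99/32
10 of 15 · bbbbrrrrbr · max L 49/16 · min R 99/32 → 197/64
11 of 15 · bbbbrrrrbrb · max L 197/64 · min R 99/32 → 395/128
12 of 15 · bbbbrrrrbrbb · max L 395/128 · min R 99/32 → 791/256
13 of 15 · bbbbrrrrbrbbr · max L 395/128 · min R 791/256 → 1581/512
14 of 15 · bbbbrrrrbrbbrb · max L 1581/512 · min R 791/256 → 3163/1024
15 of 15 · bbbbrrrrbrbbrbr · max L 1581/512 · min R 3163/1024 → 6325/2048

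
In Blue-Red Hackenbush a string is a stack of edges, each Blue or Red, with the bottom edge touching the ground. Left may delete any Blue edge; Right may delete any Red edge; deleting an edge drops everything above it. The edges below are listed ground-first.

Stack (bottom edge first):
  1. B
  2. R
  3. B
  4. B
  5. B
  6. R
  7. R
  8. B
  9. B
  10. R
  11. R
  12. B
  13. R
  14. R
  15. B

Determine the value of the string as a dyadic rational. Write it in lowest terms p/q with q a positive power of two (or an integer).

B: Left { 0 }, Right {  } -> simplest 1
BR: Left { 0 }, Right { 1 } -> simplest 1/2
BRB: Left { 0,1/2 }, Right { 1 } -> simplest 3/4
BRBB: Left { 0,1/2,3/4 }, Right { 1 } -> simplest 7/8
BRBBB: Left { 0,1/2,3/4,7/8 }, Right { 1 } -> simplest 15/16
BRBBBR: Left { 0,1/2,3/4,7/8 }, Right { 15/16,1 } -> simplest 29/32
BRBBBRR: Left { 0,1/2,3/4,7/8 }, Right { 29/32,15/16,1 } -> simplest 57/64
BRBBBRRB: Left { 0,1/2,3/4,7/8,57/64 }, Right { 29/32,15/16,1 } -> simplest 115/128
BRBBBRRBB: Left { 0,1/2,3/4,7/8,57/64,115/128 }, Right { 29/32,15/16,1 } -> simplest 231/256
BRBBBRRBBR: Left { 0,1/2,3/4,7/8,57/64,115/128 }, Right { 231/256,29/32,15/16,1 } -> simplest 461/512
BRBBBRRBBRR: Left { 0,1/2,3/4,7/8,57/64,115/128 }, Right { 461/512,231/256,29/32,15/16,1 } -> simplest 921/1024
BRBBBRRBBRRB: Left { 0,1/2,3/4,7/8,57/64,115/128,921/1024 }, Right { 461/512,231/256,29/32,15/16,1 } -> simplest 1843/2048
BRBBBRRBBRRBR: Left { 0,1/2,3/4,7/8,57/64,115/128,921/1024 }, Right { 1843/2048,461/512,231/256,29/32,15/16,1 } -> simplest 3685/4096
BRBBBRRBBRRBRR: Left { 0,1/2,3/4,7/8,57/64,115/128,921/1024 }, Right { 3685/4096,1843/2048,461/512,231/256,29/32,15/16,1 } -> simplest 7369/8192
BRBBBRRBBRRBRRB: Left { 0,1/2,3/4,7/8,57/64,115/128,921/1024,7369/8192 }, Right { 3685/4096,1843/2048,461/512,231/256,29/32,15/16,1 } -> simplest 14739/16384

14739/16384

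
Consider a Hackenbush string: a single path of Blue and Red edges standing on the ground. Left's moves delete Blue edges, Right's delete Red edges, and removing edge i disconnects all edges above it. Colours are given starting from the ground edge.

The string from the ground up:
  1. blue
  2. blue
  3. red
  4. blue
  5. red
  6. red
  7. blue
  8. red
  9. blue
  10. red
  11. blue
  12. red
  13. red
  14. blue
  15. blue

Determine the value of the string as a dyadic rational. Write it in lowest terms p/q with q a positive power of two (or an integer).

step 1: add blue to get b; options L={ 0 } R={ ∅ } => 1
step 2: add blue to get bb; options L={ 0; 1 } R={ ∅ } => 2
step 3: add red to get bbr; options L={ 0; 1 } R={ 2 } => 3/2
step 4: add blue to get bbrb; options L={ 0; 1; 3/2 } R={ 2 } => 7/4
step 5: add red to get bbrbr; options L={ 0; 1; 3/2 } R={ 7/4; 2 } => 13/8
step 6: add red to get bbrbrr; options L={ 0; 1; 3/2 } R={ 13/8; 7/4; 2 } => 25/16
step 7: add blue to get bbrbrrb; options L={ 0; 1; 3/2; 25/16 } R={ 13/8; 7/4; 2 } => 51/32
step 8: add red to get bbrbrrbr; options L={ 0; 1; 3/2; 25/16 } R={ 51/32; 13/8; 7/4; 2 } => 101/64
step 9: add blue to get bbrbrrbrb; options L={ 0; 1; 3/2; 25/16; 101/64 } R={ 51/32; 13/8; 7/4; 2 } => 203/128
step 10: add red to get bbrbrrbrbr; options L={ 0; 1; 3/2; 25/16; 101/64 } R={ 203/128; 51/32; 13/8; 7/4; 2 } => 405/256
step 11: add blue to get bbrbrrbrbrb; options L={ 0; 1; 3/2; 25/16; 101/64; 405/256 } R={ 203/128; 51/32; 13/8; 7/4; 2 } => 811/512
step 12: add red to get bbrbrrbrbrbr; options L={ 0; 1; 3/2; 25/16; 101/64; 405/256 } R={ 811/512; 203/128; 51/32; 13/8; 7/4; 2 } => 1621/1024
step 13: add red to get bbrbrrbrbrbrr; options L={ 0; 1; 3/2; 25/16; 101/64; 405/256 } R={ 1621/1024; 811/512; 203/128; 51/32; 13/8; 7/4; 2 } => 3241/2048
step 14: add blue to get bbrbrrbrbrbrrb; options L={ 0; 1; 3/2; 25/16; 101/64; 405/256; 3241/2048 } R={ 1621/1024; 811/512; 203/128; 51/32; 13/8; 7/4; 2 } => 6483/4096
step 15: add blue to get bbrbrrbrbrbrrbb; options L={ 0; 1; 3/2; 25/16; 101/64; 405/256; 3241/2048; 6483/4096 } R={ 1621/1024; 811/512; 203/128; 51/32; 13/8; 7/4; 2 } => 12967/8192

12967/8192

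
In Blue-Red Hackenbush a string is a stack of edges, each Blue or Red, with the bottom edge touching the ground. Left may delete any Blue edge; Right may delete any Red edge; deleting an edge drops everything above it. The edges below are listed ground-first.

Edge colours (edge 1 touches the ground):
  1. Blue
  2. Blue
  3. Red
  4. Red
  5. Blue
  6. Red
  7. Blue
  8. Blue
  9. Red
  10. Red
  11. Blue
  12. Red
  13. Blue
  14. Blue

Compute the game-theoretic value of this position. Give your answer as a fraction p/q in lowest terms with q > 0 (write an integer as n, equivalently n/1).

Build v(s[:k]) for k = 1..14, string s = Blue Blue Red Red Blue Red Blue Blue Red Red Blue Red Blue Blue.
edge 1 of 14 (Blue): { 0 |  } ⇒ 1
edge 2 of 14 (Blue): { 0, 1 |  } ⇒ 2
edge 3 of 14 (Red): { 0, 1 | 2 } ⇒ 3/2
edge 4 of 14 (Red): { 0, 1 | 3/2, 2 } ⇒ 5/4
edge 5 of 14 (Blue): { 0, 1, 5/4 | 3/2, 2 } ⇒ 11/8
edge 6 of 14 (Red): { 0, 1, 5/4 | 11/8, 3/2, 2 } ⇒ 21/16
edge 7 of 14 (Blue): { 0, 1, 5/4, 21/16 | 11/8, 3/2, 2 } ⇒ 43/32
edge 8 of 14 (Blue): { 0, 1, 5/4, 21/16, 43/32 | 11/8, 3/2, 2 } ⇒ 87/64
edge 9 of 14 (Red): { 0, 1, 5/4, 21/16, 43/32 | 87/64, 11/8, 3/2, 2 } ⇒ 173/128
edge 10 of 14 (Red): { 0, 1, 5/4, 21/16, 43/32 | 173/128, 87/64, 11/8, 3/2, 2 } ⇒ 345/256
edge 11 of 14 (Blue): { 0, 1, 5/4, 21/16, 43/32, 345/256 | 173/128, 87/64, 11/8, 3/2, 2 } ⇒ 691/512
edge 12 of 14 (Red): { 0, 1, 5/4, 21/16, 43/32, 345/256 | 691/512, 173/128, 87/64, 11/8, 3/2, 2 } ⇒ 1381/1024
edge 13 of 14 (Blue): { 0, 1, 5/4, 21/16, 43/32, 345/256, 1381/1024 | 691/512, 173/128, 87/64, 11/8, 3/2, 2 } ⇒ 2763/2048
edge 14 of 14 (Blue): { 0, 1, 5/4, 21/16, 43/32, 345/256, 1381/1024, 2763/2048 | 691/512, 173/128, 87/64, 11/8, 3/2, 2 } ⇒ 5527/4096

5527/4096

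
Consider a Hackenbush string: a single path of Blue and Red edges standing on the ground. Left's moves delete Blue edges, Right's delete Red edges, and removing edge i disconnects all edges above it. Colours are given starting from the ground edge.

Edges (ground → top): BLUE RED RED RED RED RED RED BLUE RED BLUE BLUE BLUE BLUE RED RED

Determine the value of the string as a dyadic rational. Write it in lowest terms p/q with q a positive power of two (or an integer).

377/16384

Build val(s[:k]) for k = 1..15, string s = BLUE RED RED RED RED RED RED BLUE RED BLUE BLUE BLUE BLUE RED RED.
val_1 [B]  L=[0]  R=[·]  gives 1
val_2 [BR]  L=[0]  R=[1]  gives 1/2
val_3 [BRR]  L=[0]  R=[1/2,1]  gives 1/4
val_4 [BRRR]  L=[0]  R=[1/4,1/2,1]  gives 1/8
val_5 [BRRRR]  L=[0]  R=[1/8,1/4,1/2,1]  gives 1/16
val_6 [BRRRRR]  L=[0]  R=[1/16,1/8,1/4,1/2,1]  gives 1/32
val_7 [BRRRRRR]  L=[0]  R=[1/32,1/16,1/8,1/4,1/2,1]  gives 1/64
val_8 [BRRRRRRB]  L=[0,1/64]  R=[1/32,1/16,1/8,1/4,1/2,1]  gives 3/128
val_9 [BRRRRRRBR]  L=[0,1/64]  R=[3/128,1/32,1/16,1/8,1/4,1/2,1]  gives 5/256
val_10 [BRRRRRRBRB]  L=[0,1/64,5/256]  R=[3/128,1/32,1/16,1/8,1/4,1/2,1]  gives 11/512
val_11 [BRRRRRRBRBB]  L=[0,1/64,5/256,11/512]  R=[3/128,1/32,1/16,1/8,1/4,1/2,1]  gives 23/1024
val_12 [BRRRRRRBRBBB]  L=[0,1/64,5/256,11/512,23/1024]  R=[3/128,1/32,1/16,1/8,1/4,1/2,1]  gives 47/2048
val_13 [BRRRRRRBRBBBB]  L=[0,1/64,5/256,11/512,23/1024,47/2048]  R=[3/128,1/32,1/16,1/8,1/4,1/2,1]  gives 95/4096
val_14 [BRRRRRRBRBBBBR]  L=[0,1/64,5/256,11/512,23/1024,47/2048]  R=[95/4096,3/128,1/32,1/16,1/8,1/4,1/2,1]  gives 189/8192
val_15 [BRRRRRRBRBBBBRR]  L=[0,1/64,5/256,11/512,23/1024,47/2048]  R=[189/8192,95/4096,3/128,1/32,1/16,1/8,1/4,1/2,1]  gives 377/16384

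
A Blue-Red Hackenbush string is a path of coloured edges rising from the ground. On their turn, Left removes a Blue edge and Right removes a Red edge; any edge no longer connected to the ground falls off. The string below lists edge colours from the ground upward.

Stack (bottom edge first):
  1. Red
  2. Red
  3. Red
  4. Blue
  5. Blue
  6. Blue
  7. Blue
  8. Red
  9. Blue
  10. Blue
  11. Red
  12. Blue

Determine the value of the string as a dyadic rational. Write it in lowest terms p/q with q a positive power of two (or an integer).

Recurse on prefixes of the 12-edge string Red Red Red Blue Blue Blue Blue Red Blue Blue Red Blue:
edge 1 of 12 (Red): { none | 0 } ⇒ -1
edge 2 of 12 (Red): { none | -1; 0 } ⇒ -2
edge 3 of 12 (Red): { none | -2; -1; 0 } ⇒ -3
edge 4 of 12 (Blue): { -3 | -2; -1; 0 } ⇒ -5/2
edge 5 of 12 (Blue): { -3; -5/2 | -2; -1; 0 } ⇒ -9/4
edge 6 of 12 (Blue): { -3; -5/2; -9/4 | -2; -1; 0 } ⇒ -17/8
edge 7 of 12 (Blue): { -3; -5/2; -9/4; -17/8 | -2; -1; 0 } ⇒ -33/16
edge 8 of 12 (Red): { -3; -5/2; -9/4; -17/8 | -33/16; -2; -1; 0 } ⇒ -67/32
edge 9 of 12 (Blue): { -3; -5/2; -9/4; -17/8; -67/32 | -33/16; -2; -1; 0 } ⇒ -133/64
edge 10 of 12 (Blue): { -3; -5/2; -9/4; -17/8; -67/32; -133/64 | -33/16; -2; -1; 0 } ⇒ -265/128
edge 11 of 12 (Red): { -3; -5/2; -9/4; -17/8; -67/32; -133/64 | -265/128; -33/16; -2; -1; 0 } ⇒ -531/256
edge 12 of 12 (Blue): { -3; -5/2; -9/4; -17/8; -67/32; -133/64; -531/256 | -265/128; -33/16; -2; -1; 0 } ⇒ -1061/512

-1061/512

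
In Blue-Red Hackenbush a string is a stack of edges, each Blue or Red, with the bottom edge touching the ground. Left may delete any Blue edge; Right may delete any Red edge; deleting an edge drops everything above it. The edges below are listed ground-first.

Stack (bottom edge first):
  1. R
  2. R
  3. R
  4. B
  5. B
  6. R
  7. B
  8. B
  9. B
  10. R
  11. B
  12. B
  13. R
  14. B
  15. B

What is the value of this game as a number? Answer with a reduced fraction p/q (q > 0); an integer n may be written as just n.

-9289/4096

Build value(s[:k]) for k = 1..15, string s = R R R B B R B B B R B B R B B.
step 1: add R to get R; options L={ ∅ } R={ 0 } => -1
step 2: add R to get RR; options L={ ∅ } R={ -1,0 } => -2
step 3: add R to get RRR; options L={ ∅ } R={ -2,-1,0 } => -3
step 4: add B to get RRRB; options L={ -3 } R={ -2,-1,0 } => -5/2
step 5: add B to get RRRBB; options L={ -3,-5/2 } R={ -2,-1,0 } => -9/4
step 6: add R to get RRRBBR; options L={ -3,-5/2 } R={ -9/4,-2,-1,0 } => -19/8
step 7: add B to get RRRBBRB; options L={ -3,-5/2,-19/8 } R={ -9/4,-2,-1,0 } => -37/16
step 8: add B to get RRRBBRBB; options L={ -3,-5/2,-19/8,-37/16 } R={ -9/4,-2,-1,0 } => -73/32
step 9: add B to get RRRBBRBBB; options L={ -3,-5/2,-19/8,-37/16,-73/32 } R={ -9/4,-2,-1,0 } => -145/64
step 10: add R to get RRRBBRBBBR; options L={ -3,-5/2,-19/8,-37/16,-73/32 } R={ -145/64,-9/4,-2,-1,0 } => -291/128
step 11: add B to get RRRBBRBBBRB; options L={ -3,-5/2,-19/8,-37/16,-73/32,-291/128 } R={ -145/64,-9/4,-2,-1,0 } => -581/256
step 12: add B to get RRRBBRBBBRBB; options L={ -3,-5/2,-19/8,-37/16,-73/32,-291/128,-581/256 } R={ -145/64,-9/4,-2,-1,0 } => -1161/512
step 13: add R to get RRRBBRBBBRBBR; options L={ -3,-5/2,-19/8,-37/16,-73/32,-291/128,-581/256 } R={ -1161/512,-145/64,-9/4,-2,-1,0 } => -2323/1024
step 14: add B to get RRRBBRBBBRBBRB; options L={ -3,-5/2,-19/8,-37/16,-73/32,-291/128,-581/256,-2323/1024 } R={ -1161/512,-145/64,-9/4,-2,-1,0 } => -4645/2048
step 15: add B to get RRRBBRBBBRBBRBB; options L={ -3,-5/2,-19/8,-37/16,-73/32,-291/128,-581/256,-2323/1024,-4645/2048 } R={ -1161/512,-145/64,-9/4,-2,-1,0 } => -9289/4096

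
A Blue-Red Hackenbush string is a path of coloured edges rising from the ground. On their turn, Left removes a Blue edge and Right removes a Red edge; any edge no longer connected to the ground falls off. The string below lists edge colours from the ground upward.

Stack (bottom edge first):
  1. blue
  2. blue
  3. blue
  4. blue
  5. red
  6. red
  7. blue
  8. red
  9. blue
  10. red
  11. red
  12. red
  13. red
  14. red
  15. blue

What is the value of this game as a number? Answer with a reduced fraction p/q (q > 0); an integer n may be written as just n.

6787/2048

Build val(s[:k]) for k = 1..15, string s = blue blue blue blue red red blue red blue red red red red red blue.
edge 1 of 15 (blue): { 0 | ∅ } = 1
edge 2 of 15 (blue): { 0 1 | ∅ } = 2
edge 3 of 15 (blue): { 0 1 2 | ∅ } = 3
edge 4 of 15 (blue): { 0 1 2 3 | ∅ } = 4
edge 5 of 15 (red): { 0 1 2 3 | 4 } = 7/2
edge 6 of 15 (red): { 0 1 2 3 | 7/2 4 } = 13/4
edge 7 of 15 (blue): { 0 1 2 3 13/4 | 7/2 4 } = 27/8
edge 8 of 15 (red): { 0 1 2 3 13/4 | 27/8 7/2 4 } = 53/16
edge 9 of 15 (blue): { 0 1 2 3 13/4 53/16 | 27/8 7/2 4 } = 107/32
edge 10 of 15 (red): { 0 1 2 3 13/4 53/16 | 107/32 27/8 7/2 4 } = 213/64
edge 11 of 15 (red): { 0 1 2 3 13/4 53/16 | 213/64 107/32 27/8 7/2 4 } = 425/128
edge 12 of 15 (red): { 0 1 2 3 13/4 53/16 | 425/128 213/64 107/32 27/8 7/2 4 } = 849/256
edge 13 of 15 (red): { 0 1 2 3 13/4 53/16 | 849/256 425/128 213/64 107/32 27/8 7/2 4 } = 1697/512
edge 14 of 15 (red): { 0 1 2 3 13/4 53/16 | 1697/512 849/256 425/128 213/64 107/32 27/8 7/2 4 } = 3393/1024
edge 15 of 15 (blue): { 0 1 2 3 13/4 53/16 3393/1024 | 1697/512 849/256 425/128 213/64 107/32 27/8 7/2 4 } = 6787/2048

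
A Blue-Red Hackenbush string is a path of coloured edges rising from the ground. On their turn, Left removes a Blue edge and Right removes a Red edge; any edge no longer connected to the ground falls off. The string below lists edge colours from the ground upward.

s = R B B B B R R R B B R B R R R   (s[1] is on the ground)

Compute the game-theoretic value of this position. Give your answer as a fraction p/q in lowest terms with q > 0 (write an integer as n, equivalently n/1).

-1839/16384

Build G(s[:k]) for k = 1..15, string s = R B B B B R R R B B R B R R R.
G_1 [R]  L=[(no moves)]  R=[0]  gives -1
G_2 [RB]  L=[-1]  R=[0]  gives -1/2
G_3 [RBB]  L=[-1,-1/2]  R=[0]  gives -1/4
G_4 [RBBB]  L=[-1,-1/2,-1/4]  R=[0]  gives -1/8
G_5 [RBBBB]  L=[-1,-1/2,-1/4,-1/8]  R=[0]  gives -1/16
G_6 [RBBBBR]  L=[-1,-1/2,-1/4,-1/8]  R=[-1/16,0]  gives -3/32
G_7 [RBBBBRR]  L=[-1,-1/2,-1/4,-1/8]  R=[-3/32,-1/16,0]  gives -7/64
G_8 [RBBBBRRR]  L=[-1,-1/2,-1/4,-1/8]  R=[-7/64,-3/32,-1/16,0]  gives -15/128
G_9 [RBBBBRRRB]  L=[-1,-1/2,-1/4,-1/8,-15/128]  R=[-7/64,-3/32,-1/16,0]  gives -29/256
G_10 [RBBBBRRRBB]  L=[-1,-1/2,-1/4,-1/8,-15/128,-29/256]  R=[-7/64,-3/32,-1/16,0]  gives -57/512
G_11 [RBBBBRRRBBR]  L=[-1,-1/2,-1/4,-1/8,-15/128,-29/256]  R=[-57/512,-7/64,-3/32,-1/16,0]  gives -115/1024
G_12 [RBBBBRRRBBRB]  L=[-1,-1/2,-1/4,-1/8,-15/128,-29/256,-115/1024]  R=[-57/512,-7/64,-3/32,-1/16,0]  gives -229/2048
G_13 [RBBBBRRRBBRBR]  L=[-1,-1/2,-1/4,-1/8,-15/128,-29/256,-115/1024]  R=[-229/2048,-57/512,-7/64,-3/32,-1/16,0]  gives -459/4096
G_14 [RBBBBRRRBBRBRR]  L=[-1,-1/2,-1/4,-1/8,-15/128,-29/256,-115/1024]  R=[-459/4096,-229/2048,-57/512,-7/64,-3/32,-1/16,0]  gives -919/8192
G_15 [RBBBBRRRBBRBRRR]  L=[-1,-1/2,-1/4,-1/8,-15/128,-29/256,-115/1024]  R=[-919/8192,-459/4096,-229/2048,-57/512,-7/64,-3/32,-1/16,0]  gives -1839/16384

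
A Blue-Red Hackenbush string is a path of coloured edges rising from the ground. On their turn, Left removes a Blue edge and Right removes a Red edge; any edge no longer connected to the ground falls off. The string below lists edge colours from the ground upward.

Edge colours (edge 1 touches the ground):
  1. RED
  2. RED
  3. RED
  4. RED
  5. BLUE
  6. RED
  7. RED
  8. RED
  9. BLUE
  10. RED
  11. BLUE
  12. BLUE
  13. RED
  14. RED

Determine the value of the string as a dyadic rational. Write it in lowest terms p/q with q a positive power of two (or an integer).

Recurse on prefixes of the 14-edge string RED RED RED RED BLUE RED RED RED BLUE RED BLUE BLUE RED RED:
val(R) = { — | 0 } => -1
val(RR) = { — | -1, 0 } => -2
val(RRR) = { — | -2, -1, 0 } => -3
val(RRRR) = { — | -3, -2, -1, 0 } => -4
val(RRRRB) = { -4 | -3, -2, -1, 0 } => -7/2
val(RRRRBR) = { -4 | -7/2, -3, -2, -1, 0 } => -15/4
val(RRRRBRR) = { -4 | -15/4, -7/2, -3, -2, -1, 0 } => -31/8
val(RRRRBRRR) = { -4 | -31/8, -15/4, -7/2, -3, -2, -1, 0 } => -63/16
val(RRRRBRRRB) = { -4, -63/16 | -31/8, -15/4, -7/2, -3, -2, -1, 0 } => -125/32
val(RRRRBRRRBR) = { -4, -63/16 | -125/32, -31/8, -15/4, -7/2, -3, -2, -1, 0 } => -251/64
val(RRRRBRRRBRB) = { -4, -63/16, -251/64 | -125/32, -31/8, -15/4, -7/2, -3, -2, -1, 0 } => -501/128
val(RRRRBRRRBRBB) = { -4, -63/16, -251/64, -501/128 | -125/32, -31/8, -15/4, -7/2, -3, -2, -1, 0 } => -1001/256
val(RRRRBRRRBRBBR) = { -4, -63/16, -251/64, -501/128 | -1001/256, -125/32, -31/8, -15/4, -7/2, -3, -2, -1, 0 } => -2003/512
val(RRRRBRRRBRBBRR) = { -4, -63/16, -251/64, -501/128 | -2003/512, -1001/256, -125/32, -31/8, -15/4, -7/2, -3, -2, -1, 0 } => -4007/1024

-4007/1024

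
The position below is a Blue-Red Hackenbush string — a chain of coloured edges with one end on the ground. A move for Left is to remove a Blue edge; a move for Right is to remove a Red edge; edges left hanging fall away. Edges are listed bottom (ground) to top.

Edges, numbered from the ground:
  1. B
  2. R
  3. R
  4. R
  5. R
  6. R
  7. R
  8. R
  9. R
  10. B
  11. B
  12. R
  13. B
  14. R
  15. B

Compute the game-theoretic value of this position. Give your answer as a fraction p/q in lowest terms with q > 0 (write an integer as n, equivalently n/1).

107/16384

value(B) = { 0 | ∅ } => 1
value(BR) = { 0 | 1 } => 1/2
value(BRR) = { 0 | 1/2; 1 } => 1/4
value(BRRR) = { 0 | 1/4; 1/2; 1 } => 1/8
value(BRRRR) = { 0 | 1/8; 1/4; 1/2; 1 } => 1/16
value(BRRRRR) = { 0 | 1/16; 1/8; 1/4; 1/2; 1 } => 1/32
value(BRRRRRR) = { 0 | 1/32; 1/16; 1/8; 1/4; 1/2; 1 } => 1/64
value(BRRRRRRR) = { 0 | 1/64; 1/32; 1/16; 1/8; 1/4; 1/2; 1 } => 1/128
value(BRRRRRRRR) = { 0 | 1/128; 1/64; 1/32; 1/16; 1/8; 1/4; 1/2; 1 } => 1/256
value(BRRRRRRRRB) = { 0; 1/256 | 1/128; 1/64; 1/32; 1/16; 1/8; 1/4; 1/2; 1 } => 3/512
value(BRRRRRRRRBB) = { 0; 1/256; 3/512 | 1/128; 1/64; 1/32; 1/16; 1/8; 1/4; 1/2; 1 } => 7/1024
value(BRRRRRRRRBBR) = { 0; 1/256; 3/512 | 7/1024; 1/128; 1/64; 1/32; 1/16; 1/8; 1/4; 1/2; 1 } => 13/2048
value(BRRRRRRRRBBRB) = { 0; 1/256; 3/512; 13/2048 | 7/1024; 1/128; 1/64; 1/32; 1/16; 1/8; 1/4; 1/2; 1 } => 27/4096
value(BRRRRRRRRBBRBR) = { 0; 1/256; 3/512; 13/2048 | 27/4096; 7/1024; 1/128; 1/64; 1/32; 1/16; 1/8; 1/4; 1/2; 1 } => 53/8192
value(BRRRRRRRRBBRBRB) = { 0; 1/256; 3/512; 13/2048; 53/8192 | 27/4096; 7/1024; 1/128; 1/64; 1/32; 1/16; 1/8; 1/4; 1/2; 1 } => 107/16384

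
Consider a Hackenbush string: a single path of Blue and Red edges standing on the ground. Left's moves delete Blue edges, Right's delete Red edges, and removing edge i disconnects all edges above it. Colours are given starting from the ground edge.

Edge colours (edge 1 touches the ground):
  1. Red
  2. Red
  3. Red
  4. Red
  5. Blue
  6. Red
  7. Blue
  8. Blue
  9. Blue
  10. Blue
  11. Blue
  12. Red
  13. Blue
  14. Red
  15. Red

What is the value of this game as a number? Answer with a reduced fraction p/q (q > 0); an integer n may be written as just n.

Prefix values for Red Red Red Red Blue Red Blue Blue Blue Blue Blue Red Blue Red Red via {L|R} + simplicity:
edge 1 of 15 (Red): { — | 0 } => -1
edge 2 of 15 (Red): { — | -1 0 } => -2
edge 3 of 15 (Red): { — | -2 -1 0 } => -3
edge 4 of 15 (Red): { — | -3 -2 -1 0 } => -4
edge 5 of 15 (Blue): { -4 | -3 -2 -1 0 } => -7/2
edge 6 of 15 (Red): { -4 | -7/2 -3 -2 -1 0 } => -15/4
edge 7 of 15 (Blue): { -4 -15/4 | -7/2 -3 -2 -1 0 } => -29/8
edge 8 of 15 (Blue): { -4 -15/4 -29/8 | -7/2 -3 -2 -1 0 } => -57/16
edge 9 of 15 (Blue): { -4 -15/4 -29/8 -57/16 | -7/2 -3 -2 -1 0 } => -113/32
edge 10 of 15 (Blue): { -4 -15/4 -29/8 -57/16 -113/32 | -7/2 -3 -2 -1 0 } => -225/64
edge 11 of 15 (Blue): { -4 -15/4 -29/8 -57/16 -113/32 -225/64 | -7/2 -3 -2 -1 0 } => -449/128
edge 12 of 15 (Red): { -4 -15/4 -29/8 -57/16 -113/32 -225/64 | -449/128 -7/2 -3 -2 -1 0 } => -899/256
edge 13 of 15 (Blue): { -4 -15/4 -29/8 -57/16 -113/32 -225/64 -899/256 | -449/128 -7/2 -3 -2 -1 0 } => -1797/512
edge 14 of 15 (Red): { -4 -15/4 -29/8 -57/16 -113/32 -225/64 -899/256 | -1797/512 -449/128 -7/2 -3 -2 -1 0 } => -3595/1024
edge 15 of 15 (Red): { -4 -15/4 -29/8 -57/16 -113/32 -225/64 -899/256 | -3595/1024 -1797/512 -449/128 -7/2 -3 -2 -1 0 } => -7191/2048

-7191/2048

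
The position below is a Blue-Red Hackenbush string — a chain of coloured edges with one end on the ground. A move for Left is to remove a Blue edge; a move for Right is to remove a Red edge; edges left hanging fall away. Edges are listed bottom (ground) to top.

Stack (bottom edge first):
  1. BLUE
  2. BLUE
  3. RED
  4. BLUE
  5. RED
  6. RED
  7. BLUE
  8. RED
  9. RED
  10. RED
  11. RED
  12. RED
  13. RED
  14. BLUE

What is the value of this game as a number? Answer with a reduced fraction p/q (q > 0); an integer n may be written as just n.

1 of 14 · B · max L 0 · min R +∞ — 1
2 of 14 · BB · max L 1 · min R +∞ — 2
3 of 14 · BBR · max L 1 · min R 2 — 3/2
4 of 14 · BBRB · max L 3/2 · min R 2 — 7/4
5 of 14 · BBRBR · max L 3/2 · min R 7/4 — 13/8
6 of 14 · BBRBRR · max L 3/2 · min R 13/8 — 25/16
7 of 14 · BBRBRRB · max L 25/16 · min R 13/8 — 51/32
8 of 14 · BBRBRRBR · max L 25/16 · min R 51/32 — 101/64
9 of 14 · BBRBRRBRR · max L 25/16 · min R 101/64 — 201/128
10 of 14 · BBRBRRBRRR · max L 25/16 · min R 201/128 — 401/256
11 of 14 · BBRBRRBRRRR · max L 25/16 · min R 401/256 — 801/512
12 of 14 · BBRBRRBRRRRR · max L 25/16 · min R 801/512 — 1601/1024
13 of 14 · BBRBRRBRRRRRR · max L 25/16 · min R 1601/1024 — 3201/2048
14 of 14 · BBRBRRBRRRRRRB · max L 3201/2048 · min R 1601/1024 — 6403/4096

6403/4096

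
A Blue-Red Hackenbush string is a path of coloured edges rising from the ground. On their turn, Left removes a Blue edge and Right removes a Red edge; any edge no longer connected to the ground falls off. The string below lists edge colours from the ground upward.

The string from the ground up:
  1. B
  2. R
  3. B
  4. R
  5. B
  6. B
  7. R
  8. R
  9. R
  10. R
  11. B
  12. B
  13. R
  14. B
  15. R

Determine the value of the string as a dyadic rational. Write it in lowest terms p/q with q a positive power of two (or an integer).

B: Left { 0 }, Right {  } => simplest 1
BR: Left { 0 }, Right { 1 } => simplest 1/2
BRB: Left { 0 1/2 }, Right { 1 } => simplest 3/4
BRBR: Left { 0 1/2 }, Right { 3/4 1 } => simplest 5/8
BRBRB: Left { 0 1/2 5/8 }, Right { 3/4 1 } => simplest 11/16
BRBRBB: Left { 0 1/2 5/8 11/16 }, Right { 3/4 1 } => simplest 23/32
BRBRBBR: Left { 0 1/2 5/8 11/16 }, Right { 23/32 3/4 1 } => simplest 45/64
BRBRBBRR: Left { 0 1/2 5/8 11/16 }, Right { 45/64 23/32 3/4 1 } => simplest 89/128
BRBRBBRRR: Left { 0 1/2 5/8 11/16 }, Right { 89/128 45/64 23/32 3/4 1 } => simplest 177/256
BRBRBBRRRR: Left { 0 1/2 5/8 11/16 }, Right { 177/256 89/128 45/64 23/32 3/4 1 } => simplest 353/512
BRBRBBRRRRB: Left { 0 1/2 5/8 11/16 353/512 }, Right { 177/256 89/128 45/64 23/32 3/4 1 } => simplest 707/1024
BRBRBBRRRRBB: Left { 0 1/2 5/8 11/16 353/512 707/1024 }, Right { 177/256 89/128 45/64 23/32 3/4 1 } => simplest 1415/2048
BRBRBBRRRRBBR: Left { 0 1/2 5/8 11/16 353/512 707/1024 }, Right { 1415/2048 177/256 89/128 45/64 23/32 3/4 1 } => simplest 2829/4096
BRBRBBRRRRBBRB: Left { 0 1/2 5/8 11/16 353/512 707/1024 2829/4096 }, Right { 1415/2048 177/256 89/128 45/64 23/32 3/4 1 } => simplest 5659/8192
BRBRBBRRRRBBRBR: Left { 0 1/2 5/8 11/16 353/512 707/1024 2829/4096 }, Right { 5659/8192 1415/2048 177/256 89/128 45/64 23/32 3/4 1 } => simplest 11317/16384

11317/16384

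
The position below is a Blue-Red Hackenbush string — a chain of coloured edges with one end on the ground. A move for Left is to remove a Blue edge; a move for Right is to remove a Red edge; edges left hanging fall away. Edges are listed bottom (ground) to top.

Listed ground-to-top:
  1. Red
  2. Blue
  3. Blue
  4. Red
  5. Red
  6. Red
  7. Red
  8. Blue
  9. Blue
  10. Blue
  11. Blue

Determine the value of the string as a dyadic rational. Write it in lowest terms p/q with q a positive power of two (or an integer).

1 of 11 · R · max L −∞ · min R 0 — -1
2 of 11 · RB · max L -1 · min R 0 — -1/2
3 of 11 · RBB · max L -1/2 · min R 0 — -1/4
4 of 11 · RBBR · max L -1/2 · min R -1/4 — -3/8
5 of 11 · RBBRR · max L -1/2 · min R -3/8 — -7/16
6 of 11 · RBBRRR · max L -1/2 · min R -7/16 — -15/32
7 of 11 · RBBRRRR · max L -1/2 · min R -15/32 — -31/64
8 of 11 · RBBRRRRB · max L -31/64 · min R -15/32 — -61/128
9 of 11 · RBBRRRRBB · max L -61/128 · min R -15/32 — -121/256
10 of 11 · RBBRRRRBBB · max L -121/256 · min R -15/32 — -241/512
11 of 11 · RBBRRRRBBBB · max L -241/512 · min R -15/32 — -481/1024

-481/1024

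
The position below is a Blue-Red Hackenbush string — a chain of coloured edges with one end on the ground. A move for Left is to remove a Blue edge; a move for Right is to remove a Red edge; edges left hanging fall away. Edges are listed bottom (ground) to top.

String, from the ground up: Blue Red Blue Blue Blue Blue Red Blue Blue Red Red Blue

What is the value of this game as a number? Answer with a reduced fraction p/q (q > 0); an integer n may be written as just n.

1971/2048

Build g(s[:k]) for k = 1..12, string s = Blue Red Blue Blue Blue Blue Red Blue Blue Red Red Blue.
1 of 12 · B · max L 0 · min R +∞ — 1
2 of 12 · BR · max L 0 · min R 1 — 1/2
3 of 12 · BRB · max L 1/2 · min R 1 — 3/4
4 of 12 · BRBB · max L 3/4 · min R 1 — 7/8
5 of 12 · BRBBB · max L 7/8 · min R 1 — 15/16
6 of 12 · BRBBBB · max L 15/16 · min R 1 — 31/32
7 of 12 · BRBBBBR · max L 15/16 · min R 31/32 — 61/64
8 of 12 · BRBBBBRB · max L 61/64 · min R 31/32 — 123/128
9 of 12 · BRBBBBRBB · max L 123/128 · min R 31/32 — 247/256
10 of 12 · BRBBBBRBBR · max L 123/128 · min R 247/256 — 493/512
11 of 12 · BRBBBBRBBRR · max L 123/128 · min R 493/512 — 985/1024
12 of 12 · BRBBBBRBBRRB · max L 985/1024 · min R 493/512 — 1971/2048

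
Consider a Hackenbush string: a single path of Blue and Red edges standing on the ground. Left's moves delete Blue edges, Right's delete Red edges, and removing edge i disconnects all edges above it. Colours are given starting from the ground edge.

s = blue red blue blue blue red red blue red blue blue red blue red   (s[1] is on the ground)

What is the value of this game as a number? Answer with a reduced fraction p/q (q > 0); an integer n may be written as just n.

edge 1 of 14 (blue): { 0 | none } gives 1
edge 2 of 14 (red): { 0 | 1 } gives 1/2
edge 3 of 14 (blue): { 0, 1/2 | 1 } gives 3/4
edge 4 of 14 (blue): { 0, 1/2, 3/4 | 1 } gives 7/8
edge 5 of 14 (blue): { 0, 1/2, 3/4, 7/8 | 1 } gives 15/16
edge 6 of 14 (red): { 0, 1/2, 3/4, 7/8 | 15/16, 1 } gives 29/32
edge 7 of 14 (red): { 0, 1/2, 3/4, 7/8 | 29/32, 15/16, 1 } gives 57/64
edge 8 of 14 (blue): { 0, 1/2, 3/4, 7/8, 57/64 | 29/32, 15/16, 1 } gives 115/128
edge 9 of 14 (red): { 0, 1/2, 3/4, 7/8, 57/64 | 115/128, 29/32, 15/16, 1 } gives 229/256
edge 10 of 14 (blue): { 0, 1/2, 3/4, 7/8, 57/64, 229/256 | 115/128, 29/32, 15/16, 1 } gives 459/512
edge 11 of 14 (blue): { 0, 1/2, 3/4, 7/8, 57/64, 229/256, 459/512 | 115/128, 29/32, 15/16, 1 } gives 919/1024
edge 12 of 14 (red): { 0, 1/2, 3/4, 7/8, 57/64, 229/256, 459/512 | 919/1024, 115/128, 29/32, 15/16, 1 } gives 1837/2048
edge 13 of 14 (blue): { 0, 1/2, 3/4, 7/8, 57/64, 229/256, 459/512, 1837/2048 | 919/1024, 115/128, 29/32, 15/16, 1 } gives 3675/4096
edge 14 of 14 (red): { 0, 1/2, 3/4, 7/8, 57/64, 229/256, 459/512, 1837/2048 | 3675/4096, 919/1024, 115/128, 29/32, 15/16, 1 } gives 7349/8192

7349/8192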